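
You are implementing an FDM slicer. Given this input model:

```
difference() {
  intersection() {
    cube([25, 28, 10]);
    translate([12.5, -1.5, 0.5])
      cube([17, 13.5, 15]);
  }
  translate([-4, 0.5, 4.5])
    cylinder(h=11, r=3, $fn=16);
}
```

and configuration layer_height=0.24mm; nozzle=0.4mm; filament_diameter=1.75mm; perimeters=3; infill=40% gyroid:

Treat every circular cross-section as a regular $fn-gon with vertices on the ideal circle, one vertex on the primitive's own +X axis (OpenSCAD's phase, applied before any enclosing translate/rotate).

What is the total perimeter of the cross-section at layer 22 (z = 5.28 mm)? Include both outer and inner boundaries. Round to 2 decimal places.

49.00 mm

At z = 5.28 mm: the cube (footprint 25×28) is included at this height (perimeter 106.00 mm); the cube at (12.5, -1.5) (footprint 17×13.5) is included at this height (perimeter 61.00 mm); After intersecting: the 17×13.5 cube at (12.5, -1.5) partially overlaps the 25×28 cube; clipping to the common part keeps 150.00 mm² — boundary = 49.00 mm; the r=3 cylinder at (-4, 0.5) contributes a regular 16-gon of circumradius 3 (perimeter = 2·16·3.000·sin(180°/16) = 18.73 mm); Taking the first minus the rest: starting from the result so far, the r=3 cylinder at (-4, 0.5) misses the remaining region (no effect) — boundary = 49.00 mm. Overall, the cross-section is a single solid region. Total boundary length (outer) = 49.00 mm.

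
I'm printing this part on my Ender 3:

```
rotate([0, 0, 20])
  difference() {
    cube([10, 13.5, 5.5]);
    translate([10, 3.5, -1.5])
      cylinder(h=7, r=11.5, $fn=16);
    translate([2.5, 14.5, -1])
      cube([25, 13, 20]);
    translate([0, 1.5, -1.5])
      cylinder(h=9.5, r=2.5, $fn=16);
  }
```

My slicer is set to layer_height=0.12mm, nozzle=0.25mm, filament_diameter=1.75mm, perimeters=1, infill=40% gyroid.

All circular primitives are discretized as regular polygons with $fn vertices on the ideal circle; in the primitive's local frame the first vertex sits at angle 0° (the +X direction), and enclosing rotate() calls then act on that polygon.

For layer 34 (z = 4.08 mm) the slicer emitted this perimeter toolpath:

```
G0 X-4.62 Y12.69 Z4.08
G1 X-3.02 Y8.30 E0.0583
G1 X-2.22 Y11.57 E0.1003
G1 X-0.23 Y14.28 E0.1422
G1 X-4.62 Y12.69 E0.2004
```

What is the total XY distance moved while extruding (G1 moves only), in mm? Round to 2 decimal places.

16.07 mm

Sum the Euclidean lengths of each G1 segment: total = 16.07 mm.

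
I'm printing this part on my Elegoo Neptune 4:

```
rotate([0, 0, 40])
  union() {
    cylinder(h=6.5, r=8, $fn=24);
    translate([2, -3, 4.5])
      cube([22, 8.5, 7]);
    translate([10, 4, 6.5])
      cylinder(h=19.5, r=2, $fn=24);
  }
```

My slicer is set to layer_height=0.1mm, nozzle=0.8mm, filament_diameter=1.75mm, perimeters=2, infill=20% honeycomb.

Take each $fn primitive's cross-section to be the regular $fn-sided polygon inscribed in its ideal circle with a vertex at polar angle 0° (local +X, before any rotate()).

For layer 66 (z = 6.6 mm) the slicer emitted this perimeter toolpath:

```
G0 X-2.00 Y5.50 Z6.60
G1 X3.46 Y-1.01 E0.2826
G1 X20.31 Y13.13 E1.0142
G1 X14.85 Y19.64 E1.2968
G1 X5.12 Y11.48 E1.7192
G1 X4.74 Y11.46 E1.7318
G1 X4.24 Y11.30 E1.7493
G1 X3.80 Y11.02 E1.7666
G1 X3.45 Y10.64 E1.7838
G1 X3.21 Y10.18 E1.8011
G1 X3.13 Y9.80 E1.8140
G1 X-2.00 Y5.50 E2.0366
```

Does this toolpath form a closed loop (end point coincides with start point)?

yes

Start point (G0): (-2.00, 5.50). End point (last G1): the path returns to the start — closed.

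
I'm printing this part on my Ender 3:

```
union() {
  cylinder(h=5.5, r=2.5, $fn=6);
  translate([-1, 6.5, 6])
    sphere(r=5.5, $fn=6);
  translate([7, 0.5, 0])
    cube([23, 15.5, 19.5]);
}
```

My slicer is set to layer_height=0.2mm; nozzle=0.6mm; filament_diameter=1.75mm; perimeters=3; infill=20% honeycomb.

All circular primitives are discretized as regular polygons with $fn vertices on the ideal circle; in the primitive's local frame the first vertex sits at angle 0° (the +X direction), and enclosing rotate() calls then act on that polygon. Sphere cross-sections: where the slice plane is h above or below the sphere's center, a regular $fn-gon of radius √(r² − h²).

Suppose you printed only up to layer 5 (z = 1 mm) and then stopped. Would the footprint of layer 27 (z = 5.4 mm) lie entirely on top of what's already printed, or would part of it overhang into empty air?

part overhangs

Compare the two slices. At z = 1: the r=2.5 cylinder gives a regular 6-gon of circumradius 2.5 (constant along its height) (area = (6/2)·2.500²·sin(360°/6) = 16.24 mm²); the r=5.5 sphere at (-1, 6.5) slices to a regular 6-gon of circumradius 2.291 (√(r²−h²) with h=5 from center) (area = (6/2)·2.291²·sin(360°/6) = 13.64 mm²); the cube at (7, 0.5) (footprint 23×15.5) is included at this height (area 356.50 mm²); Merging all regions: the 3 present regions are separate (no shared area or edge), so areas and boundary lengths simply add and each stays a separate island — area = 386.38 mm². At z = 5.4: the cylinder: section is a regular 6-gon, circumradius r=2.5 (area = (6/2)·2.500²·sin(360°/6) = 16.24 mm²); the r=5.5 sphere at (-1, 6.5) slices to a regular 6-gon of circumradius 5.467 (√(r²−h²) with h=0.6 from center) (area = (6/2)·5.467²·sin(360°/6) = 77.66 mm²); the cube at (7, 0.5) is present — its section is the full 23×15.5 rectangle (area 356.50 mm²); Taking the union: the regions partially overlap — summed areas 450.39 mm² minus the doubly-counted overlap 1.09 mm² gives 449.30 mm² — area = 449.30 mm². Checking containment: at z = 5.4 the cross-section extends beyond the z = 1 cross-section by about 62.92 mm².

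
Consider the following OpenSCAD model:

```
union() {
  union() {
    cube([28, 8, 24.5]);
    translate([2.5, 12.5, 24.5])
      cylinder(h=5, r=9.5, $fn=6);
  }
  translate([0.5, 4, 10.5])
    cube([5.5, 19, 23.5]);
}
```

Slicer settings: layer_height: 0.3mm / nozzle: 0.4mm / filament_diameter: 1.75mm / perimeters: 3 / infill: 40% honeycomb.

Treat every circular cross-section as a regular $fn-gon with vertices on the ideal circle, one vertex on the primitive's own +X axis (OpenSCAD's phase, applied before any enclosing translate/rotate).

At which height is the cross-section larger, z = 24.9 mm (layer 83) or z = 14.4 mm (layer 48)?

Layer 83 (z = 24.9): the cube is not intersected at this z (z outside [0, 24.5]); the r=9.5 cylinder at (2.5, 12.5) contributes a regular 6-gon of circumradius 9.5 (area = (6/2)·9.500²·sin(360°/6) = 234.48 mm²); Combining (union): only the r=9.5 cylinder at (2.5, 12.5) is present, so the union is just that shape — area = 234.48 mm²; the cube at (0.5, 4) (footprint 5.5×19) is included at this height (area 104.50 mm²); Combining (union): the regions partially overlap — summed areas 338.98 mm² minus the doubly-counted overlap 90.50 mm² gives 248.48 mm² — area = 248.48 mm². So its area = 248.48 mm². Layer 48 (z = 14.4): the cube (footprint 28×8) is included at this height (area 224.00 mm²); the cylinder at (2.5, 12.5) is not intersected at this z (z outside [24.5, 29.5]); Taking the union: only the 28×8 cube is present, so the union is just that shape — area = 224.00 mm²; the cube at (0.5, 4) is present — its section is the full 5.5×19 rectangle (area 104.50 mm²); Combining (union): the regions partially overlap — summed areas 328.50 mm² minus the doubly-counted overlap 22.00 mm² gives 306.50 mm² — area = 306.50 mm². So its area = 306.50 mm². Layer 48 is larger (306.50 vs 248.48 mm²).

layer 48 (z = 14.4 mm)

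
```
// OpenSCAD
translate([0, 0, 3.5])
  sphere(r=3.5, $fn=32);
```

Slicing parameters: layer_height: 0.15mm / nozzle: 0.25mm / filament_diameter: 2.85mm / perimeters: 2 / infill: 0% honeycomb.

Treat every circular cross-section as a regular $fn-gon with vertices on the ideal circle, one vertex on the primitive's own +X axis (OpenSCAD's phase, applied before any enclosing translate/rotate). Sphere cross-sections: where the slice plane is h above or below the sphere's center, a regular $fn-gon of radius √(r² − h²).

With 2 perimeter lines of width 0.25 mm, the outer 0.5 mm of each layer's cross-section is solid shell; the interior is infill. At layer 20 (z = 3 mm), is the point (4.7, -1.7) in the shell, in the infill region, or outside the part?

At z = 3 mm: the r=3.5 sphere slices to a regular 32-gon of circumradius 3.464 (√(r²−h²) with h=0.5 from center). Overall, the cross-section is a single solid region. The nearest boundary edge runs (3.20, -1.33)→(3.40, -0.68); distance from the point to it = 1.54 mm. The point is not inside any of the regions above, so it lies outside the cross-section (1.54 mm from the nearest boundary).

outside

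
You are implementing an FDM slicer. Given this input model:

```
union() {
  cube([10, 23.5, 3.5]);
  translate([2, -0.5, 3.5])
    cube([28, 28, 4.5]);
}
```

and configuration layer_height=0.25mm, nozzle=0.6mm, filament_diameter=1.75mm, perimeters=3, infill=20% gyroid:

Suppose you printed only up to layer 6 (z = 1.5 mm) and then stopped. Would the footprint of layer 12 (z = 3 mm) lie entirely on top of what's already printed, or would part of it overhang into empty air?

Compare the two slices. At z = 1.5: the 10×23.5 cube contributes its full rectangle (area 235.00 mm²); the cube at (2, -0.5) is absent (z outside [3.5, 8]); Taking the union: only the 10×23.5 cube is present, so the union is just that shape — area = 235.00 mm². At z = 3: the cube (footprint 10×23.5) is included at this height (area 235.00 mm²); the cube at (2, -0.5) does not reach this height (z outside [3.5, 8]); Taking the union: only the 10×23.5 cube is present, so the union is just that shape — area = 235.00 mm². Checking containment: the cross-section at z = 3 is a subset of the cross-section at z = 1.5.

entirely on top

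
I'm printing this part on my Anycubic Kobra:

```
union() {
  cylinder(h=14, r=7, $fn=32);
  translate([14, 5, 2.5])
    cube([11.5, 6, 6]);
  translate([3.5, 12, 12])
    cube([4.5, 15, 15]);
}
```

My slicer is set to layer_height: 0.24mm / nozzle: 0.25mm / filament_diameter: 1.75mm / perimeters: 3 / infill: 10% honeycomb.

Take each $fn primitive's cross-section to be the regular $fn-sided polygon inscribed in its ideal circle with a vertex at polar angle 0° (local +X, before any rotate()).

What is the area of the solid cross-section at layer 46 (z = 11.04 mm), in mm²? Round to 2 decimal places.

152.95 mm²

At z = 11.04 mm: the r=7 cylinder gives a regular 32-gon of circumradius 7 (constant along its height) (area = (32/2)·7.000²·sin(360°/32) = 152.95 mm²); the cube at (14, 5) is not intersected at this z (z outside [2.5, 8.5]); the cube at (3.5, 12) is absent (z outside [12, 27]); Merging all regions: only the r=7 cylinder is present, so the union is just that shape — area = 152.95 mm². Overall, the cross-section is a single solid region. Net area = 152.95 mm².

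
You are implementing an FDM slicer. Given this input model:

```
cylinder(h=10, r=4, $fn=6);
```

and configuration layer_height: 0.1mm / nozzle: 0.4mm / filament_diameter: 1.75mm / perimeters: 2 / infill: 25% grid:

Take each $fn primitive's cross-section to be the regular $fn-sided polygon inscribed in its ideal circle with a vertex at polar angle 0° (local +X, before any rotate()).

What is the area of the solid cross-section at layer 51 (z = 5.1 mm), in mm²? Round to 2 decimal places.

At z = 5.1 mm: the r=4 cylinder gives a regular 6-gon of circumradius 4 (constant along its height) (area = (6/2)·4.000²·sin(360°/6) = 41.57 mm²). Overall, the cross-section is a single solid region. Net area = 41.57 mm².

41.57 mm²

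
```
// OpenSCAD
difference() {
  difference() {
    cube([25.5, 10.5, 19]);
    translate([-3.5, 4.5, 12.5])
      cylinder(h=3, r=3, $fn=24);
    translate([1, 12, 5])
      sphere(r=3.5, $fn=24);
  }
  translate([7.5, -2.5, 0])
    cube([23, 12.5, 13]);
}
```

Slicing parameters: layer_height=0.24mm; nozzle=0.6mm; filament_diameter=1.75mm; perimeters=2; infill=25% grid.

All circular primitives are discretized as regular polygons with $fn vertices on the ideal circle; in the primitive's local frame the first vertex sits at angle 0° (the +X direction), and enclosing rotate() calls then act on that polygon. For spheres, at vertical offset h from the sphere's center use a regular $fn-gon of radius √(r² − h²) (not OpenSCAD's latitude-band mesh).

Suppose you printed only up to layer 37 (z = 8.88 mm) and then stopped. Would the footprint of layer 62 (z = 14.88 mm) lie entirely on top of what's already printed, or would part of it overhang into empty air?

Compare the two slices. At z = 8.88: the cube is present — its section is the full 25.5×10.5 rectangle (area 267.75 mm²); the cylinder at (-3.5, 4.5) is absent (z outside [12.5, 15.5]); the sphere at (1, 12) is not intersected at this z (|z−center|=3.880 > r=3.5); After the difference (first − rest): none of the subtracted shapes is present at this height, so the 25.5×10.5 cube is unchanged — area = 267.75 mm²; the cube at (7.5, -2.5) (footprint 23×12.5) is included at this height (area 287.50 mm²); Taking the first minus the rest: starting from that combined region (267.75 mm²), the 23×12.5 cube at (7.5, -2.5) partially overlaps it — only the 180.00 mm² overlap (of its 287.50 mm²) is removed, clipping the outline — area = 87.75 mm². At z = 14.88: the cube is present — its section is the full 25.5×10.5 rectangle (area 267.75 mm²); the r=3 cylinder at (-3.5, 4.5) contributes a regular 24-gon of circumradius 3 (area = (24/2)·3.000²·sin(360°/24) = 27.95 mm²); the sphere at (1, 12) is not intersected at this z (|z−center|=9.880 > r=3.5); Taking the first minus the rest: starting from the 25.5×10.5 cube (267.75 mm²), the r=3 cylinder at (-3.5, 4.5) misses the remaining region (no effect) — area = 267.75 mm²; the cube at (7.5, -2.5) does not reach this height (z outside [0, 13]); Taking the first minus the rest: none of the subtracted shapes is present at this height, so that combined region is unchanged — area = 267.75 mm². Checking containment: at z = 14.88 the cross-section extends beyond the z = 8.88 cross-section by about 180.00 mm².

part overhangs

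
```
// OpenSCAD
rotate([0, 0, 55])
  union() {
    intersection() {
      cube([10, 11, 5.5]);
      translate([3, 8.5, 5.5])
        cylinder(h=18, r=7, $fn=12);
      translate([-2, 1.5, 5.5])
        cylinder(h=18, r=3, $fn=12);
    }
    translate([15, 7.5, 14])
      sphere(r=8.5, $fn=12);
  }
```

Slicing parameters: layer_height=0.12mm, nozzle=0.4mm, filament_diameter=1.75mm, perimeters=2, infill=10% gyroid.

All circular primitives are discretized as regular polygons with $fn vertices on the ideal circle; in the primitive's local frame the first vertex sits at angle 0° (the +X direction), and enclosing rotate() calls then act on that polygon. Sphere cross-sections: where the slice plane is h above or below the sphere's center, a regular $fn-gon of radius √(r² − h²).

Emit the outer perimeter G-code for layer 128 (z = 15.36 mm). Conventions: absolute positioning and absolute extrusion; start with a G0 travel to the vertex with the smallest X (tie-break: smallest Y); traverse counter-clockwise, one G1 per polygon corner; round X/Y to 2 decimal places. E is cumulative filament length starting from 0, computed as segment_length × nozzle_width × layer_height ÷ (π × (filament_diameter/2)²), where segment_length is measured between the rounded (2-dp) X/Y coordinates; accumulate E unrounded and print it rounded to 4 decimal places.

At z = 15.36 mm: the cube is not intersected at this z (z outside [0, 5.5]); the r=7 cylinder at (3, 8.5) contributes a regular 12-gon of circumradius 7; the cylinder at (-2, 1.5): section is a regular 12-gon, circumradius r=3; Taking the intersection: at least one operand is absent at this height, so nothing remains; the r=8.5 sphere at (15, 7.5) contributes a regular 12-gon of circumradius √(8.5²−1.36²) = 8.390; Taking the union: only the r=8.5 sphere at (15, 7.5) is present, so the union is just that shape — 1 connected region; (whole slice rotated 55° about Z — lengths, areas and connectivity unchanged). The outline is a single polygon with 12 vertices. Extrusion per mm of travel: 0.4 × 0.12 / (π × 0.875²) = 0.019956. Accumulating E over each segment gives final E = 1.0400.

G0 X-5.90 Y17.32 Z15.36
G1 X-5.14 Y13.04 E0.0867
G1 X-2.35 Y9.72 E0.1733
G1 X1.73 Y8.23 E0.2600
G1 X6.01 Y8.98 E0.3467
G1 X9.33 Y11.78 E0.4334
G1 X10.82 Y15.86 E0.5200
G1 X10.06 Y20.14 E0.6068
G1 X7.27 Y23.46 E0.6933
G1 X3.19 Y24.95 E0.7800
G1 X-1.09 Y24.19 E0.8668
G1 X-4.41 Y21.40 E0.9533
G1 X-5.90 Y17.32 E1.0400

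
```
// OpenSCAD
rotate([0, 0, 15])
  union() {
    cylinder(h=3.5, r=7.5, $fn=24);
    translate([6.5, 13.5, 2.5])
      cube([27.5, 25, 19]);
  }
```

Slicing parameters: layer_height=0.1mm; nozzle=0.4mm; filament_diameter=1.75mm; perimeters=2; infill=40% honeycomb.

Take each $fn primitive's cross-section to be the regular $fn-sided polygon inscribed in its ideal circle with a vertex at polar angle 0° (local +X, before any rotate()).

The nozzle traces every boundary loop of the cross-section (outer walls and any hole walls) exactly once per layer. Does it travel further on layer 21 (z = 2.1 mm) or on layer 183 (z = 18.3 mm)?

Layer 21 (z = 2.1): the r=7.5 cylinder gives a regular 24-gon of circumradius 7.5 (constant along its height) (perimeter = 2·24·7.500·sin(180°/24) = 46.99 mm); the cube at (6.5, 13.5) is absent (z outside [2.5, 21.5]); Merging all regions: only the r=7.5 cylinder is present, so the union is just that shape — boundary = 46.99 mm; (rotated 15° about Z; rotation is an isometry so areas/perimeters/island counts are preserved). So its perimeter = 46.99 mm. Layer 183 (z = 18.3): the cylinder is not intersected at this z (z outside [0, 3.5]); the cube at (6.5, 13.5) (footprint 27.5×25) is included at this height (perimeter 105.00 mm); Merging all regions: only the 27.5×25 cube at (6.5, 13.5) is present, so the union is just that shape — boundary = 105.00 mm; (whole slice rotated 15° about Z — lengths, areas and connectivity unchanged). So its perimeter = 105.00 mm. Layer 183 is larger (105.00 vs 46.99 mm).

layer 183 (z = 18.3 mm)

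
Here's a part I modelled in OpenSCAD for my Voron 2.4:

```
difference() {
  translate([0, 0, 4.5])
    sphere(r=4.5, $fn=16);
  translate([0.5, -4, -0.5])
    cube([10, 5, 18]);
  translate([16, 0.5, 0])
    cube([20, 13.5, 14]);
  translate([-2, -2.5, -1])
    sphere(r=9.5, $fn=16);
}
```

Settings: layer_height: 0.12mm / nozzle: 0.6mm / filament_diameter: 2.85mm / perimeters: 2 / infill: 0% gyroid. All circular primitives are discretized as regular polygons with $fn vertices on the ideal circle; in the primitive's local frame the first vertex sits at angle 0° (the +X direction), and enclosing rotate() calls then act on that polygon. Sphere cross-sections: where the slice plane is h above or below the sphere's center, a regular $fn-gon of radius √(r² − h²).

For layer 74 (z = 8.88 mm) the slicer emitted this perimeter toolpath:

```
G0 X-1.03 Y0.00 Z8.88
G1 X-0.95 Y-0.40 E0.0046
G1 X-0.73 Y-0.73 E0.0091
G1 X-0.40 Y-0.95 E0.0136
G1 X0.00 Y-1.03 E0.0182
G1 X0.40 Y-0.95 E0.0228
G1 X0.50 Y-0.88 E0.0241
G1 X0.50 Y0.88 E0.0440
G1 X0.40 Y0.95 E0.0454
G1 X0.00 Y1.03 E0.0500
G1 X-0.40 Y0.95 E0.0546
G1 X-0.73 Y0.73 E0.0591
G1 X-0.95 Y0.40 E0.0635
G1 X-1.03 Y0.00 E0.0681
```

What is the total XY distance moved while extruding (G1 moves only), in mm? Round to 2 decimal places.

6.04 mm

Sum the Euclidean lengths of each G1 segment: total = 6.04 mm.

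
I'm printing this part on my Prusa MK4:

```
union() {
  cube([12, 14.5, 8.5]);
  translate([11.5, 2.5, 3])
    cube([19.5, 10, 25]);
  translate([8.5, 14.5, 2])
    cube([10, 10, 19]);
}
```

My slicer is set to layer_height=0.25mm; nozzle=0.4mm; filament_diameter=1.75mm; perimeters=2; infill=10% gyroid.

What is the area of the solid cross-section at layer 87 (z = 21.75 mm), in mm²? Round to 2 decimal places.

195.00 mm²

At z = 21.75 mm: the cube is absent (z outside [0, 8.5]); the 19.5×10 cube at (11.5, 2.5) contributes its full rectangle (area 195.00 mm²); the cube at (8.5, 14.5) does not reach this height (z outside [2, 21]); Taking the union: only the 19.5×10 cube at (11.5, 2.5) is present, so the union is just that shape — area = 195.00 mm². Overall, the cross-section is a single solid region. Net area = 195.00 mm².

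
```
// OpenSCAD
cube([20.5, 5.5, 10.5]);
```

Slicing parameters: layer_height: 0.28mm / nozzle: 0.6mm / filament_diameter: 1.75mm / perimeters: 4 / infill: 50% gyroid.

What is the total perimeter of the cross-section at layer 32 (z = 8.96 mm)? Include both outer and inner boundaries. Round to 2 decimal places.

52.00 mm

At z = 8.96 mm: the cube (footprint 20.5×5.5) is included at this height (perimeter 52.00 mm). Overall, the cross-section is a single solid region. Total boundary length (outer) = 52.00 mm.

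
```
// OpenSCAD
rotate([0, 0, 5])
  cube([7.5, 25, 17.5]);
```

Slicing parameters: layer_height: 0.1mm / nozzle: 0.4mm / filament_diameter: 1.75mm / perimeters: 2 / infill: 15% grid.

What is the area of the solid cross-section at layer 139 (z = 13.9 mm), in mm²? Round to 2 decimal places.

At z = 13.9 mm: the cube (footprint 7.5×25) is included at this height (area 187.50 mm²); (whole slice rotated 5° about Z — lengths, areas and connectivity unchanged). Overall, the cross-section is a single solid region. Net area = 187.50 mm².

187.50 mm²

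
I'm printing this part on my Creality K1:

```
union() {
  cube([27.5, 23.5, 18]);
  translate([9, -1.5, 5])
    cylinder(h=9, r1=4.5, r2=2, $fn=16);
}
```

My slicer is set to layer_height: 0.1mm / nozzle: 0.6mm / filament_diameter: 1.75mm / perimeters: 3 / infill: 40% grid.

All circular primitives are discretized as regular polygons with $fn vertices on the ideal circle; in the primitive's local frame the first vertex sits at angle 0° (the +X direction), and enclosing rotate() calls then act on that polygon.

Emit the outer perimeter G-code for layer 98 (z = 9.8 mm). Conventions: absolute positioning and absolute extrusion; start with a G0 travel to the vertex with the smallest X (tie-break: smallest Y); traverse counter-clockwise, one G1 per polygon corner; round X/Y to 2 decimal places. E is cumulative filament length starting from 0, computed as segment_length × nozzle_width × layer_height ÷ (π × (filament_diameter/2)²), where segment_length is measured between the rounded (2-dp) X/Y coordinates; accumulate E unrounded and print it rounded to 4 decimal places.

At z = 9.8 mm: the cube (footprint 27.5×23.5) is included at this height; the cone at (9, -1.5) contributes a regular 16-gon of circumradius 3.167 (interpolated between r1=4.5 and r2=2 at t=0.533); Merging all regions: the regions partially overlap (shared area 6.34 mm²), so overlapping operands fuse into one piece — 1 connected region. The outline is a single polygon with 17 vertices. Extrusion per mm of travel: 0.6 × 0.1 / (π × 0.875²) = 0.024945. Accumulating E over each segment gives final E = 2.7341.

G0 X0.00 Y0.00 Z9.80
G1 X6.27 Y0.00 E0.1564
G1 X6.07 Y-0.29 E0.1652
G1 X5.83 Y-1.50 E0.1960
G1 X6.07 Y-2.71 E0.2267
G1 X6.76 Y-3.74 E0.2577
G1 X7.79 Y-4.43 E0.2886
G1 X9.00 Y-4.67 E0.3194
G1 X10.21 Y-4.43 E0.3501
G1 X11.24 Y-3.74 E0.3811
G1 X11.93 Y-2.71 E0.4120
G1 X12.17 Y-1.50 E0.4428
G1 X11.93 Y-0.29 E0.4735
G1 X11.73 Y0.00 E0.4823
G1 X27.50 Y0.00 E0.8757
G1 X27.50 Y23.50 E1.4619
G1 X0.00 Y23.50 E2.1479
G1 X0.00 Y0.00 E2.7341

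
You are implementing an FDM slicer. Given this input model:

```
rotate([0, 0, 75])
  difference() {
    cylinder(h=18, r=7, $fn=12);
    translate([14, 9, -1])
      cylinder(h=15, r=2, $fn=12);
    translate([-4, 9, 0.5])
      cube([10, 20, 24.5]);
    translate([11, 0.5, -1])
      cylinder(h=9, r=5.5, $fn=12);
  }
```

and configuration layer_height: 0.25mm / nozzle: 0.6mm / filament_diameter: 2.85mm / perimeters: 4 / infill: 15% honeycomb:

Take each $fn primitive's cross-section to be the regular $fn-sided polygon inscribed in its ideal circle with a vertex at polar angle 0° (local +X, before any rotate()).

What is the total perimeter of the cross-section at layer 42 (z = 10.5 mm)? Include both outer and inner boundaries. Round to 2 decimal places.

At z = 10.5 mm: the r=7 cylinder contributes a regular 12-gon of circumradius 7 (perimeter = 2·12·7.000·sin(180°/12) = 43.48 mm); the cylinder at (14, 9): section is a regular 12-gon, circumradius r=2 (perimeter = 2·12·2.000·sin(180°/12) = 12.42 mm); the 10×20 cube at (-4, 9) contributes its full rectangle (perimeter 60.00 mm); the cylinder at (11, 0.5) does not reach this height (z outside [-1, 8]); Subtracting the remaining from the first: starting from the r=7 cylinder, the r=2 cylinder at (14, 9) misses the remaining region (no effect); the 10×20 cube at (-4, 9) misses the remaining region (no effect) — boundary = 43.48 mm; (rotated 75° about Z; rotation is an isometry so areas/perimeters/island counts are preserved). Overall, the cross-section is a single solid region. Total boundary length (outer) = 43.48 mm.

43.48 mm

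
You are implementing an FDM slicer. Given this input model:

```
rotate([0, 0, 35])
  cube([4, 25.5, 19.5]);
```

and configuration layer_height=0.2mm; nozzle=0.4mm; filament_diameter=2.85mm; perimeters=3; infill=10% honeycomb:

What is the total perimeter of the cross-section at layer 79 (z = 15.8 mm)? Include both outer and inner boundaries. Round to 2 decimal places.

59.00 mm

At z = 15.8 mm: the cube (footprint 4×25.5) is included at this height (perimeter 59.00 mm); (rotated 35° about Z; rotation is an isometry so areas/perimeters/island counts are preserved). Overall, the cross-section is a single solid region. Total boundary length (outer) = 59.00 mm.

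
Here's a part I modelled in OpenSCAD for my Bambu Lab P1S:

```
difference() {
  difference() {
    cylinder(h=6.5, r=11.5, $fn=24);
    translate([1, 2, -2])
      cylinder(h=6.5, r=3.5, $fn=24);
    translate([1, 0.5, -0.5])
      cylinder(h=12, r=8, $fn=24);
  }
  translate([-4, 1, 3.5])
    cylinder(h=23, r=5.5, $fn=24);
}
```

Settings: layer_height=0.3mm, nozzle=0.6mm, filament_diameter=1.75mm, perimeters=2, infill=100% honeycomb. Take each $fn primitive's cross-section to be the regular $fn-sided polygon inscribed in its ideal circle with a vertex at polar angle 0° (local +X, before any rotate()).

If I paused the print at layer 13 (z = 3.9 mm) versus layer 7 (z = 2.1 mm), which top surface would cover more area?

layer 7 (z = 2.1 mm)

Layer 13 (z = 3.9): the r=11.5 cylinder contributes a regular 24-gon of circumradius 11.5 (area = (24/2)·11.500²·sin(360°/24) = 410.75 mm²); the r=3.5 cylinder at (1, 2) contributes a regular 24-gon of circumradius 3.5 (area = (24/2)·3.500²·sin(360°/24) = 38.05 mm²); the cylinder at (1, 0.5): section is a regular 24-gon, circumradius r=8 (area = (24/2)·8.000²·sin(360°/24) = 198.77 mm²); Taking the first minus the rest: starting from the r=11.5 cylinder (410.75 mm²), the r=3.5 cylinder at (1, 2) lies wholly inside it (removes its full 38.05 mm² and its 21.93 mm outline becomes a hole wall); the r=8 cylinder at (1, 0.5) partially overlaps it — only the 160.73 mm² overlap (of its 198.77 mm²) is removed, clipping the outline — area = 211.97 mm²; the r=5.5 cylinder at (-4, 1) gives a regular 24-gon of circumradius 5.5 (constant along its height) (area = (24/2)·5.500²·sin(360°/24) = 93.95 mm²); Subtracting the remaining from the first: starting from that combined region (211.97 mm²), the r=5.5 cylinder at (-4, 1) partially overlaps it — only the 22.40 mm² overlap (of its 93.95 mm²) is removed, clipping the outline — area = 189.57 mm². So its area = 189.57 mm². Layer 7 (z = 2.1): the r=11.5 cylinder gives a regular 24-gon of circumradius 11.5 (constant along its height) (area = (24/2)·11.500²·sin(360°/24) = 410.75 mm²); the r=3.5 cylinder at (1, 2) gives a regular 24-gon of circumradius 3.5 (constant along its height) (area = (24/2)·3.500²·sin(360°/24) = 38.05 mm²); the r=8 cylinder at (1, 0.5) contributes a regular 24-gon of circumradius 8 (area = (24/2)·8.000²·sin(360°/24) = 198.77 mm²); Subtracting the remaining from the first: starting from the r=11.5 cylinder (410.75 mm²), the r=3.5 cylinder at (1, 2) lies wholly inside it (removes its full 38.05 mm² and its 21.93 mm outline becomes a hole wall); the r=8 cylinder at (1, 0.5) partially overlaps it — only the 160.73 mm² overlap (of its 198.77 mm²) is removed, clipping the outline — area = 211.97 mm²; the cylinder at (-4, 1) does not reach this height (z outside [3.5, 26.5]); Subtracting the remaining from the first: none of the subtracted shapes is present at this height, so that combined region is unchanged — area = 211.97 mm². So its area = 211.97 mm². Layer 7 is larger (211.97 vs 189.57 mm²).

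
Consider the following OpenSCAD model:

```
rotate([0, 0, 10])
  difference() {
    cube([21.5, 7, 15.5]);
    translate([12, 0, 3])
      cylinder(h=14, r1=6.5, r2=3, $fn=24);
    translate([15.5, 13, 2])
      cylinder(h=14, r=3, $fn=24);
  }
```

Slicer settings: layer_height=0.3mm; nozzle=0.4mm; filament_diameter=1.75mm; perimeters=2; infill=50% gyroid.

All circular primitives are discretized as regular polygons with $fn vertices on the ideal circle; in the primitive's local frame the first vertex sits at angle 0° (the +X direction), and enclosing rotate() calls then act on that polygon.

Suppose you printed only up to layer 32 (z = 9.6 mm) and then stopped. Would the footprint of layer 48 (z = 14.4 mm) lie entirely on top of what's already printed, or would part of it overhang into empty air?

part overhangs

Compare the two slices. At z = 9.6: the 21.5×7 cube contributes its full rectangle (area 150.50 mm²); the cone at (12, 0) (r1=6.5→r2=3) has section circumradius 4.850 here — a regular 24-gon (area = (24/2)·4.850²·sin(360°/24) = 73.06 mm²); the r=3 cylinder at (15.5, 13) gives a regular 24-gon of circumradius 3 (constant along its height) (area = (24/2)·3.000²·sin(360°/24) = 27.95 mm²); Taking the first minus the rest: starting from the 21.5×7 cube (150.50 mm²), the cone at (12, 0) partially overlaps it — only the 36.53 mm² overlap (of its 73.06 mm²) is removed, clipping the outline; the r=3 cylinder at (15.5, 13) misses the remaining region (no effect) — area = 113.97 mm²; (whole slice rotated 10° about Z — lengths, areas and connectivity unchanged). At z = 14.4: the cube (footprint 21.5×7) is included at this height (area 150.50 mm²); the cone at (12, 0) (r1=6.5→r2=3) has section circumradius 3.650 here — a regular 24-gon (area = (24/2)·3.650²·sin(360°/24) = 41.38 mm²); the cylinder at (15.5, 13): section is a regular 24-gon, circumradius r=3 (area = (24/2)·3.000²·sin(360°/24) = 27.95 mm²); Taking the first minus the rest: starting from the 21.5×7 cube (150.50 mm²), the cone at (12, 0) partially overlaps it — only the 20.69 mm² overlap (of its 41.38 mm²) is removed, clipping the outline; the r=3 cylinder at (15.5, 13) misses the remaining region (no effect) — area = 129.81 mm²; (rotated 10° about Z; rotation is an isometry so areas/perimeters/island counts are preserved). Checking containment: at z = 14.4 the cross-section extends beyond the z = 9.6 cross-section by about 15.84 mm².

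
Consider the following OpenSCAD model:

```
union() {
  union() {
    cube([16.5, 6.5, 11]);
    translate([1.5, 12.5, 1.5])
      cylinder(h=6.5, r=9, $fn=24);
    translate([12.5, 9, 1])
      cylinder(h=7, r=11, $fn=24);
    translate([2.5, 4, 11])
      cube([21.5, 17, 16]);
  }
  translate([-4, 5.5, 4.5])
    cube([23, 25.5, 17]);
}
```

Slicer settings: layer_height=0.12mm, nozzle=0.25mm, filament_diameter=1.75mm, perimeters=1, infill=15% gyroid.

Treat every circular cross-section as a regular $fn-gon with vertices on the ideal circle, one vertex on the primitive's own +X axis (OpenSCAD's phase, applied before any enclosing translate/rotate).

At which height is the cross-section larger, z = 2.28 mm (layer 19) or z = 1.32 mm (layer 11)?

Layer 19 (z = 2.28): the cube (footprint 16.5×6.5) is included at this height (area 107.25 mm²); the cylinder at (1.5, 12.5): section is a regular 24-gon, circumradius r=9 (area = (24/2)·9.000²·sin(360°/24) = 251.57 mm²); the cylinder at (12.5, 9): section is a regular 24-gon, circumradius r=11 (area = (24/2)·11.000²·sin(360°/24) = 375.81 mm²); the cube at (2.5, 4) is absent (z outside [11, 27]); Taking the union: the regions partially overlap — summed areas 734.63 mm² minus the doubly-counted overlap 185.25 mm² gives 549.38 mm² — area = 549.38 mm²; the cube at (-4, 5.5) is not intersected at this z (z outside [4.5, 21.5]); Taking the union: only the result so far is present, so the union is just that shape — area = 549.38 mm². So its area = 549.38 mm². Layer 11 (z = 1.32): the 16.5×6.5 cube contributes its full rectangle (area 107.25 mm²); the cylinder at (1.5, 12.5) does not reach this height (z outside [1.5, 8]); the r=11 cylinder at (12.5, 9) contributes a regular 24-gon of circumradius 11 (area = (24/2)·11.000²·sin(360°/24) = 375.81 mm²); the cube at (2.5, 4) is absent (z outside [11, 27]); Combining (union): the regions partially overlap — summed areas 483.06 mm² minus the doubly-counted overlap 84.67 mm² gives 398.39 mm² — area = 398.39 mm²; the cube at (-4, 5.5) is not intersected at this z (z outside [4.5, 21.5]); Taking the union: only that combined region is present, so the union is just that shape — area = 398.39 mm². So its area = 398.39 mm². Layer 19 is larger (549.38 vs 398.39 mm²).

layer 19 (z = 2.28 mm)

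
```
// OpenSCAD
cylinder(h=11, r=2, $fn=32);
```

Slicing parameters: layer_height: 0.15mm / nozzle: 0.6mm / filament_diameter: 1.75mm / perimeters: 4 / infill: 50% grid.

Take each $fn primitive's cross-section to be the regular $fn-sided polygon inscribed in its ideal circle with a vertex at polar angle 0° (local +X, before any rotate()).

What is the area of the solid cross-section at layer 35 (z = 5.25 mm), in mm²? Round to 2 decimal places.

At z = 5.25 mm: the cylinder: section is a regular 32-gon, circumradius r=2 (area = (32/2)·2.000²·sin(360°/32) = 12.49 mm²). Overall, the cross-section is a single solid region. Net area = 12.49 mm².

12.49 mm²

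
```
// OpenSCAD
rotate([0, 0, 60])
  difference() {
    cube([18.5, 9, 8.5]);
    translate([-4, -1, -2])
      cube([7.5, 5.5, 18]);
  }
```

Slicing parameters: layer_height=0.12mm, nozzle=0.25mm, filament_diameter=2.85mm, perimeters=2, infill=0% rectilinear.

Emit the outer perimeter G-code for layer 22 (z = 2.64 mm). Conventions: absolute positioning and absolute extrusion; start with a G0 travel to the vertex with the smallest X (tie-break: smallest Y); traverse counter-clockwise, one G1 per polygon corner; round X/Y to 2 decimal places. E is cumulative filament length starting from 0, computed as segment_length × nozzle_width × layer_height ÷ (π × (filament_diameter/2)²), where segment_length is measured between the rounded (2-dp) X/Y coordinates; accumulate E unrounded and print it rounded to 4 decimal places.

At z = 2.64 mm: the cube (footprint 18.5×9) is included at this height; the cube at (-4, -1) is present — its section is the full 7.5×5.5 rectangle; Subtracting the remaining from the first: starting from the 18.5×9 cube, the 7.5×5.5 cube at (-4, -1) partially overlaps it — only the 15.75 mm² overlap (of its 41.25 mm²) is removed, clipping the outline — 1 connected region; (rotated 60° about Z; rotation is an isometry so areas/perimeters/island counts are preserved). The outline is a single polygon with 6 vertices. Extrusion per mm of travel: 0.25 × 0.12 / (π × 1.425²) = 0.004703. Accumulating E over each segment gives final E = 0.2586.

G0 X-7.79 Y4.50 Z2.64
G1 X-3.90 Y2.25 E0.0211
G1 X-2.15 Y5.28 E0.0376
G1 X1.75 Y3.03 E0.0588
G1 X9.25 Y16.02 E0.1293
G1 X1.46 Y20.52 E0.1716
G1 X-7.79 Y4.50 E0.2586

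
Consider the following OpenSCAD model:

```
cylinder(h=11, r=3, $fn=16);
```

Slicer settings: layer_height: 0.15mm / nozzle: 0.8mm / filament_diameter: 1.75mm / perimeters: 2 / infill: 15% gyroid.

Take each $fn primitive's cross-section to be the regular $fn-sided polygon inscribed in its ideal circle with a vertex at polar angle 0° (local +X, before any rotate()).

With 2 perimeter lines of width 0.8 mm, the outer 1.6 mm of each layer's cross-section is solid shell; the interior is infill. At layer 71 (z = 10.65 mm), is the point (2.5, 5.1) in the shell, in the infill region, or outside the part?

outside

At z = 10.65 mm: the r=3 cylinder contributes a regular 16-gon of circumradius 3. Overall, the cross-section is a single solid region. The nearest boundary edge runs (2.12, 2.12)→(1.15, 2.77); distance from the point to it = 2.69 mm. The point is not inside any of the regions above, so it lies outside the cross-section (2.69 mm from the nearest boundary).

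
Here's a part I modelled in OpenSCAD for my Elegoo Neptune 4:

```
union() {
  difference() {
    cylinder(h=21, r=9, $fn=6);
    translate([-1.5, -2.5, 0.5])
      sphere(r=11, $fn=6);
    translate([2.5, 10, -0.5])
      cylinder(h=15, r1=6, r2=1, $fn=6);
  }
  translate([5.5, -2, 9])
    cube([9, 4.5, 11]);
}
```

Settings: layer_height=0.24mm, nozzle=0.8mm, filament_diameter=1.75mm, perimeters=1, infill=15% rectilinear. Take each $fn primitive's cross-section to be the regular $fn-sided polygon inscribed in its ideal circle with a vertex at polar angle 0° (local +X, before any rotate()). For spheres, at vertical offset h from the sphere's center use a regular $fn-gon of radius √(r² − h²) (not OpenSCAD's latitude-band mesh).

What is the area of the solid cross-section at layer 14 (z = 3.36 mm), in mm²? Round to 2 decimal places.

13.40 mm²

At z = 3.36 mm: the cylinder: section is a regular 6-gon, circumradius r=9 (area = (6/2)·9.000²·sin(360°/6) = 210.44 mm²); the r=11 sphere at (-1.5, -2.5) slices to a regular 6-gon of circumradius 10.622 (√(r²−h²) with h=2.86 from center) (area = (6/2)·10.622²·sin(360°/6) = 293.12 mm²); the cone at (2.5, 10) (r1=6→r2=1) has section circumradius 4.713 here — a regular 6-gon (area = (6/2)·4.713²·sin(360°/6) = 57.72 mm²); After the difference (first − rest): starting from the r=9 cylinder (210.44 mm²), the r=11 sphere at (-1.5, -2.5) partially overlaps it — only the 190.28 mm² overlap (of its 293.12 mm²) is removed, clipping the outline; the cone at (2.5, 10) partially overlaps it — only the 6.76 mm² overlap (of its 57.72 mm²) is removed, clipping the outline — area = 13.40 mm²; the cube at (5.5, -2) does not reach this height (z outside [9, 20]); Merging all regions: only that combined region is present, so the union is just that shape — area = 13.40 mm². Overall, the cross-section has 2 separate islands. Net area = 13.40 mm².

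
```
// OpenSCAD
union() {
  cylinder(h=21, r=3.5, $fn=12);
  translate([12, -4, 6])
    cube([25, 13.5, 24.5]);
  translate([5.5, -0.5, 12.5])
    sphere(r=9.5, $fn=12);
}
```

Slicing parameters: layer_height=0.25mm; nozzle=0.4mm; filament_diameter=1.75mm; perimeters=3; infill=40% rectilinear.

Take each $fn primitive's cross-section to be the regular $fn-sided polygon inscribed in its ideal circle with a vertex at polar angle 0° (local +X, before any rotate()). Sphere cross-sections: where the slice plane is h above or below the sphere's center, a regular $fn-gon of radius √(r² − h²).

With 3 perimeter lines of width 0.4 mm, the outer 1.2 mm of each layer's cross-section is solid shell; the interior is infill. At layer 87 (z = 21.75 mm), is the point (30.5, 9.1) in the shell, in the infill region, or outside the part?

shell

At z = 21.75 mm: the cylinder is not intersected at this z (z outside [0, 21]); the 25×13.5 cube at (12, -4) contributes its full rectangle; the r=9.5 sphere at (5.5, -0.5) contributes a regular 12-gon of circumradius √(9.5²−9.25²) = 2.165; Merging all regions: the 2 present regions are separate (no shared area or edge), so areas and boundary lengths simply add and each stays a separate island — 2 connected regions. Overall, the cross-section has 2 separate islands. The nearest boundary edge runs (12.00, 9.50)→(37.00, 9.50); distance from the point to it = 0.40 mm. (Shell/infill is judged within the island containing the point — the largest one.) The point is inside the cross-section, 0.40 mm from the nearest boundary — within the 1.2 mm shell band (3 × 0.4).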